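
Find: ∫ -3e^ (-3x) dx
Since d/dx[e^(-3x)] = -3e^(-3x), we get 1 e^(-3x) + C

Answer: e^(-3x) + C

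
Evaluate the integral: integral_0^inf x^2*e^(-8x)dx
This is a Gamma integral. Substitute u = 8x (du = 8 dx):
integral_0^inf x^2 * e^(-8x) dx = (1/8^3) integral_0^inf u^2 * e^(-u) du
= Gamma(3)/8^3 = 2!/8^3 = 2/512

Answer: 1/256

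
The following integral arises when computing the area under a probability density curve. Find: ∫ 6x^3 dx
Using power rule: ∫ 6x^3 dx = 6/4 x^4+C = (3/2)x^4+C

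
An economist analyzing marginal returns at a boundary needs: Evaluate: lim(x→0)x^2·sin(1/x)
Squeeze theorem: -|x^2| ≤ x^2·sin(1/x) ≤ |x^2|
Since x^2 → 0 as x → 0, by squeeze theorem the limit is 0

Answer: 0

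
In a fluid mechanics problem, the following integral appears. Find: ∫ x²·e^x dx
Integration by parts twice:
First: u=x², dv=e^x dx => x²e^x - 2∫ xe^x dx
Second: u=x, dv=e^x dx => xe^x - e^x
Combining: x²e^x - 2xe^x + 2e^x + C

Answer: e^x(x² - 2x + 2) + C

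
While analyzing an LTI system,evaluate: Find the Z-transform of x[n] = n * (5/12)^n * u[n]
Using the property Z{n * a^n * u[n]} = az/(z-a)^2
With a = 5/12: X(z) = (5/12)z/(z - 5/12)^2, |z| > 5/12

Answer: (5/12)z/(z - 5/12)^2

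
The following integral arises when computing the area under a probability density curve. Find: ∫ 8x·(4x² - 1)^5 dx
Let u=4x² - 1, du=8x dx
∫ u^5 du=u^6/6 + C

Answer: (4x² - 1)^6/6 + C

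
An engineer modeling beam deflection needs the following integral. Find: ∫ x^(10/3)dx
Power rule: ∫ x^(10/3) dx=x^(13/3)/(13/3) + C

Answer: (3/13)·x^(13/3) + C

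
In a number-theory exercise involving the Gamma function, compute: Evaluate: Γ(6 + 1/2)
Γ(n+1/2)=(2n)!√π/(4^n·n!)
=479001600√π/(4096·720)=(10395/64)·√π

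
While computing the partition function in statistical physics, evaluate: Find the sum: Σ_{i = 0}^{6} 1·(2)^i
Geometric series: S = a(1 - r^n)/(1 - r)
a = 1, r = 2, n = 7
S = 1(1 - 128)/-1 = 127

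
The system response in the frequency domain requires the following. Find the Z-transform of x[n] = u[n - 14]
Using the time-shift property: Z{u[n-14]} = z^(-14)*z/(z-1)
= z^(-13)/(z-1)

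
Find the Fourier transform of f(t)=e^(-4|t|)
Using the standard pair: F{e^(-a|t|)}=2a/(a^2 + omega^2)
With a=4: F(omega)=8/(16 + omega^2)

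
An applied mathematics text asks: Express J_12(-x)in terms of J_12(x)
For integer n: J_n(-x) = (-1)^n J_n(x)
With n = 12: J_12(-x) = (-1)^12 J_12(x) = J_12(x)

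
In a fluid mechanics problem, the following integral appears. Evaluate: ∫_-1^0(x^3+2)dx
Step 1: Find antiderivative F(x) = (1/4)x^4 + 2x
Step 2: F(0) - F(-1) = 0 - (-7/4) = 7/4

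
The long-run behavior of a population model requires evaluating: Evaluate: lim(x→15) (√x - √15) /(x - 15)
Multiply by conjugate (√x+√15)/(√x+√15):
=(x - 15)/((x - 15)(√x+√15))=1/(√x+√15)
As x → 15: 1/(2√15)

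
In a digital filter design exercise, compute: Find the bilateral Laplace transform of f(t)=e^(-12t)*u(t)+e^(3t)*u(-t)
For e^(-12t)*u(t): L=1/(s + 12), Re(s) > -12
For e^(3t)*u(-t): L=-1/(s-3), Re(s) < 3
Combined: F(s)=1/(s + 12) - 1/(s-3), -12 < Re(s) < 3

Answer: 1/(s + 12) - 1/(s-3), ROC: -12 < Re(s) < 3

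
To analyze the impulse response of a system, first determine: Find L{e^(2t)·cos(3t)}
First shifting: L{e^(at)f(t)}=F(s-a)
L{cos(3t)}=s/(s² + 9)
Shift: (s-2)/((s-2)² + 9)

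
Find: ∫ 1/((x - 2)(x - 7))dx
Partial fractions: 1/((x-2)(x-7)) = A/(x-2) + B/(x-7)
A = -1/5, B = 1/5
∫ [-1/5· 1/(x-2) + 1/5· 1/(x-7)] dx
= (1/5)[ln|x-7| - ln|x-2|] + C

Answer: (1/5)·ln|(x-7)/(x-2)| + C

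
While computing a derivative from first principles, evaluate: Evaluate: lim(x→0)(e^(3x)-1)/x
L'Hôpital (0/0): lim 3e^(3x)/1 = 3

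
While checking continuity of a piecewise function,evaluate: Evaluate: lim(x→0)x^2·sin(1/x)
Squeeze theorem: -|x^2| ≤ x^2·sin(1/x) ≤ |x^2|
Since x^2 → 0 as x → 0, by squeeze theorem the limit is 0

Answer: 0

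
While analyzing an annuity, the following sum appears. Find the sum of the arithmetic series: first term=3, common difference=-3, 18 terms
Last term: a_n = 3+(18-1)·-3 = -48
Sum = n(a_1+a_n)/2 = 18(3+(-48))/2 = -405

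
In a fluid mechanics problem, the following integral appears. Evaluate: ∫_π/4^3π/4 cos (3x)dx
Antiderivative: sin(3x)/3
Evaluate at bounds: [sin(3·3π/4)/3] - [sin(3·π/4)/3]
= ((√2/2) - (√2/2))/3 = 0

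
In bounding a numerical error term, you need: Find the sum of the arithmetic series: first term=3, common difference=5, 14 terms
Last term: a_n = 3+(14-1)·5 = 68
Sum = n(a_1+a_n)/2 = 14(3+68)/2 = 497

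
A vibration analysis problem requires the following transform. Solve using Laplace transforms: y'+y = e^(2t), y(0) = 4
Take L: sY - 4 + Y = 1/(s-2)
Y(s + 1) = 1/(s-2) + 4
Y = 1/((s-2)(s + 1)) + 4/(s + 1)
Partial fractions: 1/((s-2)(s + 1)) = (1/3)/(s-2) - (1/3)/(s + 1)
So Y = (1/3)/(s-2) + (11/3)/(s + 1)
Inverse Laplace transform (L^(-1){1/(s-2)} = e^(2t), L^(-1){1/(s + 1)} = e^(-t)):

Answer: y(t) = (1/3)·e^(2t) + (11/3)·e^(-t)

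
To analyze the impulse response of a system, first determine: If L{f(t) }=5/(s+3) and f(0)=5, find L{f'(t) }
L{f'(t)} = s·F(s) - f(0) = 5s/(s + 3) - 5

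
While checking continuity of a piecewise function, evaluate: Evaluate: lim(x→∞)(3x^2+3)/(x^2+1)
Divide numerator and denominator by x^2:
lim (3+3/x^2)/(1+1/x^2)=3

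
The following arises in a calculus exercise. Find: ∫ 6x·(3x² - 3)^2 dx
Let u=3x² - 3, du=6x dx
∫ u^2 du=u^3/3+C

Answer: (3x² - 3)^3/3+C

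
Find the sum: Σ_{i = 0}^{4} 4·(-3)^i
Geometric series: S=a(1 - r^n)/(1 - r)
a=4, r=-3, n=5
S=4(1+243)/4=244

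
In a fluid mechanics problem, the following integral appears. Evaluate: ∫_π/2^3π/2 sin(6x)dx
Antiderivative: -cos(6x)/6
Evaluate at bounds: [-cos(6·3π/2)/6] - [-cos(6·π/2)/6]
=(-(-1) + (-1))/6=0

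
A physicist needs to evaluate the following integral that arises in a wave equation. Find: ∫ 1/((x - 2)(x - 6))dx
Partial fractions: 1/((x-2)(x-6)) = A/(x-2)+B/(x-6)
A = -1/4, B = 1/4
∫ [-1/4· 1/(x-2)+1/4· 1/(x-6)] dx
= (1/4)[ln|x-6| - ln|x-2|]+C

Answer: (1/4)·ln|(x-6)/(x-2)|+C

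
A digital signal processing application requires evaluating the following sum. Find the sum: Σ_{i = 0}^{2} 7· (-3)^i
Geometric series: S=a(1 - r^n)/(1 - r)
a=7, r=-3, n=3
S=7(1+27)/4=49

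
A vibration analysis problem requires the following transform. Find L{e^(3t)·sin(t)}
First shifting: L{e^(at)f(t)} = F(s-a)
L{sin(t)} = 1/(s²+1)
Shift: 1/((s-3)²+1)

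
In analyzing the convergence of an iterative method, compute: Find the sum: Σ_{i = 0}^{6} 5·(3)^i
Geometric series: S = a(1 - r^n)/(1 - r)
a = 5, r = 3, n = 7
S = 5(1 - 2187)/-2 = 5465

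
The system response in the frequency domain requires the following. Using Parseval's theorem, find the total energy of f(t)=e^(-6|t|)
Parseval's theorem: E = integral |f(t)|^2 dt = (1/2pi) integral |F(omega)|^2 domega
E = integral_{-inf}^{inf} e^(-12|t|) dt = 2*integral_0^inf e^(-12t) dt = 2/(2*6) = 1/6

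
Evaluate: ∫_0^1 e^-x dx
Antiderivative: -e^-x
Evaluate: -(e^-1 - 1)

Answer: (e^-1 - 1)/(-1)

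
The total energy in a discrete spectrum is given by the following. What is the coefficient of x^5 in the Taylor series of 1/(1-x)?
1/(1-x) = Σ x^n for |x|<1
All coefficients are 1

Answer: 1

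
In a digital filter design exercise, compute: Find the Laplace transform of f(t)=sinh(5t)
L{sinh(at)}=a/(s²-a²)
L{sinh(5t)}=5/(s²-25)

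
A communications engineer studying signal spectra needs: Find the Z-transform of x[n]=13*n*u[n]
Z{n * u[n]} = z/(z-1)^2
By linearity: Z{13 * n * u[n]} = 13z/(z-1)^2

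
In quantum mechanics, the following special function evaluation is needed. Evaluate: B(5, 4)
B(x,y)=Γ(x)Γ(y)/Γ(x + y)=(x-1)!(y-1)!/(x + y-1)!
B(5,4)=4!·3!/8!=1/280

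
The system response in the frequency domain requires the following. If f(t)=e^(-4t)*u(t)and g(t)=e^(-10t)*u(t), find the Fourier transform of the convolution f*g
By the convolution theorem: F{f*g}=F(omega)*G(omega)
F(omega)=1/(4+j*omega), G(omega)=1/(10+j*omega)
F{f*g}=1/((4+j*omega)(10+j*omega))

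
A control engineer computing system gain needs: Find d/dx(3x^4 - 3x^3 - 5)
Power rule: d/dx(ax^n) = n·a·x^(n-1)
Term by term: 12·x^3-9·x^2

Answer: 12x^3-9x^2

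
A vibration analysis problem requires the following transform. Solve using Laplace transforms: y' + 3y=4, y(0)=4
Take L of both sides: sY(s) - 4 + 3Y(s)=4/s
Y(s)(s + 3)=4/s + 4
Y(s)=4/(s(s + 3)) + 4/(s + 3)
Partial fractions: 4/(s(s + 3))=(4/3)/s - (4/3)/(s + 3)
So Y(s)=(4/3)/s + (8/3)/(s + 3)
Inverse transform (L^(-1){1/s}=1, L^(-1){1/(s + 3)}=e^(-3t)):

Answer: y(t)=4/3 + (8/3)·e^(-3t)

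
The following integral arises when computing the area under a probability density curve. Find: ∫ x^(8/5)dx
Power rule: ∫ x^(8/5) dx = x^(13/5)/(13/5)+C

Answer: (5/13)·x^(13/5)+C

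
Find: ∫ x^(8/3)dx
Power rule: ∫ x^(8/3) dx = x^(11/3)/(11/3) + C

Answer: (3/11)·x^(11/3) + C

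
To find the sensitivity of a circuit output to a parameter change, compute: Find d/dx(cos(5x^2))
Chain rule: d/dx[cos(u)]=-sin(u)·u' where u=5x^2
u'=10x

Answer: -10x·sin(5x^2)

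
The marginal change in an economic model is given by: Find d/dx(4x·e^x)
Product rule: (fg)' = f'g + fg'
f = 4x, f' = 4
g = e^x, g' = e^x

Answer: 4·e^x + 4x·e^x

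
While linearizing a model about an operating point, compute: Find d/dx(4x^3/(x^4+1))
Quotient rule: (f/g)'=(f'g - fg')/g²
f=4x^3, f'=12x^2
g=x^4+1, g'=4x^3

Answer: (12x^2·(x^4+1)-16x^6)/(x^4+1)²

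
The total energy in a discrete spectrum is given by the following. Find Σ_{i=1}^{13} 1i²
= 1·n(n+1)(2n+1)/6 = 1·13·14·27/6 = 819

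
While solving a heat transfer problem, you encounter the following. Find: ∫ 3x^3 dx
Using power rule: ∫ 3x^3 dx=3/4 x^4 + C=(3/4)x^4 + C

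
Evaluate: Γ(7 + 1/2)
Γ(n + 1/2) = (2n)!√π/(4^n·n!)
= 87178291200√π/(16384·5040) = (135135/128)·√π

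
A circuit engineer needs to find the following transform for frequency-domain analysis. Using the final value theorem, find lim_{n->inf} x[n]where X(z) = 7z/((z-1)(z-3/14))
Final value theorem: lim x[n] = lim_{z->1} (z-1)*X(z)
(z-1)*X(z) = 7z/(z-3/14)
As z->1: 7/(1-3/14) = 7/(11/14) = 98/11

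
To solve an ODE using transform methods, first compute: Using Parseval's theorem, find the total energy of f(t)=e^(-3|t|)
Parseval's theorem: E = integral |f(t)|^2 dt = (1/2pi) integral |F(omega)|^2 domega
E = integral_{-inf}^{inf} e^(-6|t|) dt = 2*integral_0^inf e^(-6t) dt = 2/(2*3) = 1/3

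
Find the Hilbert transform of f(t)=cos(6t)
The Hilbert transform shifts each frequency component by -pi/2.
H{cos(wt)}=sin(wt)
With w=6: H{cos(6t)}=sin(6t)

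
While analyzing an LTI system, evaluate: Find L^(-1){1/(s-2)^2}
L^(-1){1/(s-a)^n} = t^(n-1)·e^(at)/(n-1)!
Here a = 2, n = 2: t^1·e^(2t)/1

Answer: t·e^(2t)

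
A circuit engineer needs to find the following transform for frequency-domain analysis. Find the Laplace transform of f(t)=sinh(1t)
L{sinh(at)}=a/(s²-a²)
L{sinh(1t)}=1/(s²-1)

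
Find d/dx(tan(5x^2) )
Chain rule: d/dx[tan(u)]=sec²(u)·u' where u=5x^2
u'=10x

Answer: 10x·sec²(5x^2)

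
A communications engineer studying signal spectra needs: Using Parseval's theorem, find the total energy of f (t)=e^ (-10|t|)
Parseval's theorem: E = integral |f(t)|^2 dt = (1/2pi) integral |F(omega)|^2 domega
E = integral_{-inf}^{inf} e^(-20|t|) dt = 2 * integral_0^inf e^(-20t) dt = 2/(2 * 10) = 1/10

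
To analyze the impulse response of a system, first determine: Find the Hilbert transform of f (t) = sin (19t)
The Hilbert transform shifts each frequency component by -pi/2.
H{sin(wt)} = -cos(wt)
With w = 19: H{sin(19t)} = -cos(19t)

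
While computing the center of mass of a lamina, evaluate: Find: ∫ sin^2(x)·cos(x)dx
Let u = sin(x), du = cos(x) dx
∫ u^2 du = u^3/3+C

Answer: sin^3(x)/3+C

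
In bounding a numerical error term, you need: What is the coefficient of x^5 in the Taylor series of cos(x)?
cos(x) has only even powers. Coefficient of x^5=0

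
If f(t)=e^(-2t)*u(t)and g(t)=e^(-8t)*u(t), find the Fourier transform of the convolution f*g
By the convolution theorem: F{f * g} = F(omega) * G(omega)
F(omega) = 1/(2 + j * omega), G(omega) = 1/(8 + j * omega)
F{f * g} = 1/((2 + j * omega)(8 + j * omega))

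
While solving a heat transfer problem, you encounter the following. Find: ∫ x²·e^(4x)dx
Integration by parts twice:
First: u=x², dv=e^(4x) dx => x²e^(4x)/4 - (2/4)∫ xe^(4x) dx
Second (∫ xe^(4x) dx): xe^(4x)/4 - e^(4x)/16
Combining: e^(4x)(x²/4-2x/16+2/64)+C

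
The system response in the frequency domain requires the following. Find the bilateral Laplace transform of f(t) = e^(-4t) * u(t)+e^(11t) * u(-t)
For e^(-4t)*u(t): L = 1/(s + 4), Re(s) > -4
For e^(11t)*u(-t): L = -1/(s-11), Re(s) < 11
Combined: F(s) = 1/(s + 4) - 1/(s-11), -4 < Re(s) < 11

Answer: 1/(s + 4) - 1/(s-11), ROC: -4 < Re(s) < 11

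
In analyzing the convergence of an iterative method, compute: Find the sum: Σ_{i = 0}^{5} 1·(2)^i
Geometric series: S=a(1 - r^n)/(1 - r)
a=1, r=2, n=6
S=1(1-64)/-1=63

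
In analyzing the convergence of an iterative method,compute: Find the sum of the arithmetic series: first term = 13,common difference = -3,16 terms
Last term: a_n=13 + (16 - 1)·-3=-32
Sum=n(a_1 + a_n)/2=16(13 + (-32))/2=-152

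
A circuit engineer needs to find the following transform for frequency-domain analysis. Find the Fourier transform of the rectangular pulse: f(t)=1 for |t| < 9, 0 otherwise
F(omega)=integral from -9 to 9 of e^(-j * omega * t) dt
=2 * sin(9 * omega)/omega=18 * sinc(9 * omega/pi)

Answer: 2 * sin(9 * omega)/omega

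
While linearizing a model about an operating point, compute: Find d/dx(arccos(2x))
d/dx[arccos(u)] = -u'/√(1-u²), u = 2x, u' = 2

Answer: -2/√(1 - 4x²)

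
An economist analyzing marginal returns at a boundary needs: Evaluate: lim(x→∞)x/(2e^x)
Apply L'Hôpital 1 times (∞/∞ each time):
Eventually get 1!/(2e^x) → 0

Answer: 0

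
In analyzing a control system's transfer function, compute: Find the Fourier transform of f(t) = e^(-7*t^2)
The Fourier transform of a Gaussian e^(-a*t^2) is sqrt(pi/a)*e^(-omega^2/(4a)).
With a = 7: F(omega) = sqrt(pi/7)*e^(-omega^2/28)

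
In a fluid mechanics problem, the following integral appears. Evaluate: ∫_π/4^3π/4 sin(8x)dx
Antiderivative: -cos(8x)/8
Evaluate at bounds: [-cos(8·3π/4)/8] - [-cos(8·π/4)/8]
=(-(1)+(1))/8=0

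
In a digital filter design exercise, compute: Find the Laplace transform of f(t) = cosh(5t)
L{cosh(at)} = s/(s²-a²)
L{cosh(5t)} = s/(s²-25)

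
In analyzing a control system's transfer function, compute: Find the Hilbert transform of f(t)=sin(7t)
The Hilbert transform shifts each frequency component by -pi/2.
H{sin(wt)} = -cos(wt)
With w = 7: H{sin(7t)} = -cos(7t)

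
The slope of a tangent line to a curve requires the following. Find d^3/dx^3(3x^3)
Apply power rule 3 times:
d^1: 9x^2
d^2: 18x
d^3: 18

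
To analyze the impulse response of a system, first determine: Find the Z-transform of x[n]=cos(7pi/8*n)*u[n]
Z{cos(w0*n)*u[n]} = z(z - cos(w0))/(z^2 - 2z*cos(w0) + 1)
With w0 = 7pi/8: X(z) = z(z - cos(7pi/8))/(z^2 - 2z*cos(7pi/8) + 1)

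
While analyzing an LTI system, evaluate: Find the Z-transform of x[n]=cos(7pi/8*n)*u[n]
Z{cos(w0*n)*u[n]} = z(z - cos(w0))/(z^2-2z*cos(w0)+1)
With w0 = 7pi/8: X(z) = z(z - cos(7pi/8))/(z^2-2z*cos(7pi/8)+1)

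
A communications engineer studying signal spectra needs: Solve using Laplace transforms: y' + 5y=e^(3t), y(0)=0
Take L: sY - 0+5Y = 1/(s-3)
Y(s+5) = 1/(s-3)+0
Y = 1/((s-3)(s+5))+0/(s+5)
Partial fractions: 1/((s-3)(s+5)) = (1/8)/(s-3) - (1/8)/(s+5)
So Y = (1/8)/(s-3) - (1/8)/(s+5)
Inverse Laplace transform (L^(-1){1/(s-3)} = e^(3t), L^(-1){1/(s+5)} = e^(-5t)):

Answer: y(t) = (1/8)·e^(3t) - (1/8)·e^(-5t)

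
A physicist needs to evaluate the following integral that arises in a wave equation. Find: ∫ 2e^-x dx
Since d/dx[e^-x] = - e^-x, we get -2e^-x+C

Answer: -2e^-x+C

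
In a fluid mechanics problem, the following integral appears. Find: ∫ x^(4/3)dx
Power rule: ∫ x^(4/3) dx=x^(7/3)/(7/3)+C

Answer: (3/7)·x^(7/3)+C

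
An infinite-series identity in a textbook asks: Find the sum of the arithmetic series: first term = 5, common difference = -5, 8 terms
Last term: a_n = 5+(8-1)·-5 = -30
Sum = n(a_1+a_n)/2 = 8(5+(-30))/2 = -100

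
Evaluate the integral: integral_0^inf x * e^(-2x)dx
This is a Gamma integral. Substitute u = 2x (du = 2 dx):
integral_0^inf x * e^(-2x) dx = (1/2^2) integral_0^inf u^1 * e^(-u) du
= Gamma(2)/2^2 = 1!/2^2 = 1/4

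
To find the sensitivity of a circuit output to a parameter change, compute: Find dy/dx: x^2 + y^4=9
Differentiate: 2x + 4y^3·(dy/dx)=0
dy/dx=-2x/(4y^3)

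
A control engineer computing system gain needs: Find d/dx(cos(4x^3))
Chain rule: d/dx[cos(u)] = -sin(u)·u' where u = 4x^3
u' = 12x^2

Answer: -12x^2·sin(4x^3)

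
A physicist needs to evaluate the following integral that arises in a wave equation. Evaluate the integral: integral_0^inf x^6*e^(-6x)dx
This is a Gamma integral. Substitute u=6x (du=6 dx):
integral_0^inf x^6*e^(-6x) dx=(1/6^7) integral_0^inf u^6*e^(-u) du
=Gamma(7)/6^7=6!/6^7=720/279936

Answer: 5/1944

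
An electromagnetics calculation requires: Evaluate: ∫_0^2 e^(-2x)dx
Antiderivative: (1/(-2))e^(-2x)
Evaluate: (1/(-2))(e^-4-1)

Answer: (e^-4-1)/(-2)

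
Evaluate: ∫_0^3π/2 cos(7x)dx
Antiderivative: sin(7x)/7
Evaluate at bounds: [sin(7·3π/2)/7] - [sin(7·0)/7]
= ((1) - (0))/7 = 1/7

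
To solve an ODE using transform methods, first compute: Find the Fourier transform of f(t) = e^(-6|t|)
Using the standard pair: F{e^(-a|t|)} = 2a/(a^2 + omega^2)
With a = 6: F(omega) = 12/(36 + omega^2)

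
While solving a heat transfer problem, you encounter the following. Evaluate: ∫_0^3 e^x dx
Antiderivative: e^x
Evaluate: (e^3-1)

Answer: e^3-1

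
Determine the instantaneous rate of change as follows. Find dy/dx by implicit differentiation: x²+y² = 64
Differentiate both sides: 2x + 2y·(dy/dx)=0
Solve: dy/dx=-2x/(2y)=-x/y

Answer: dy/dx=-x/y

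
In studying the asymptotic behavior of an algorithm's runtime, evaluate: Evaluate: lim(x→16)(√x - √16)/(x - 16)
Multiply by conjugate (√x + √16)/(√x + √16):
= (x - 16)/((x - 16)(√x + √16)) = 1/(√x + √16)
As x → 16: 1/(2√16)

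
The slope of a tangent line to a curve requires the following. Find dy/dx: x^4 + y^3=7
Differentiate: 4x^3 + 3y^2·(dy/dx) = 0
dy/dx = -4x^3/(3y^2)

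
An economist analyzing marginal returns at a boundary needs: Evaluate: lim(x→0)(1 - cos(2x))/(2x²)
Using 1-cos(u) ≈ u²/2 for small u:
(1-cos(2x)) ≈ (2x)²/2 = 4x²/2
So limit = 4/(2·2) = 1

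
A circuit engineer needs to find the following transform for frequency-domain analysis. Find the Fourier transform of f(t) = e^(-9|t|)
Using the standard pair: F{e^(-a|t|)}=2a/(a^2 + omega^2)
With a=9: F(omega)=18/(81 + omega^2)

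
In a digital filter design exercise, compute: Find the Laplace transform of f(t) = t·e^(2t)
L{t·e^(at)}=1/(s-a)²
L{t·e^(2t)}=1/(s-2)²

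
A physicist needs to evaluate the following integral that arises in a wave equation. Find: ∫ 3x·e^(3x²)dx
Let u=3x², du=6x dx
∫ (1/2)e^u du=e^u/2 + C

Answer: e^(3x²)/2 + C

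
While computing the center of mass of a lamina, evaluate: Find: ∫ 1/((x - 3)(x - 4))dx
Partial fractions: 1/((x-3)(x-4)) = A/(x-3) + B/(x-4)
A = -1, B = 1
∫ [-1· 1/(x-3) + 1· 1/(x-4)] dx
= (1)[ln|x-4| - ln|x-3|] + C

Answer: ln|(x-4)/(x-3)| + C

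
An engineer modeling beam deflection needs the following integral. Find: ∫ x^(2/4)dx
Power rule: ∫ x^(1/2) dx=x^(3/2)/(3/2)+C

Answer: (2/3)·x^(3/2)+C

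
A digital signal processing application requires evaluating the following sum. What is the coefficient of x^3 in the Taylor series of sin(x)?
sin(x) = Σ (-1)^k x^(2k+1)/(2k+1)!
For x^3: (-1)^1/3! = -1/6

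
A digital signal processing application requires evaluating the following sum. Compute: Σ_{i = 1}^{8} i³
Using formula: Σ i^3=[n(n + 1)/2]²=[8·9/2]²=1296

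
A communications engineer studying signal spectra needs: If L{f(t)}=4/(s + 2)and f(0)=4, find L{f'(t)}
L{f'(t)}=s·F(s) - f(0)=4s/(s+2)-4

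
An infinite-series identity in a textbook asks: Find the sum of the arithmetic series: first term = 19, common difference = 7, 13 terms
Last term: a_n=19 + (13 - 1)·7=103
Sum=n(a_1 + a_n)/2=13(19 + 103)/2=793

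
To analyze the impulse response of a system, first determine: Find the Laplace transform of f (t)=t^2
L{t^n}=n!/s^(n+1)
L{t^2}=2!/s^3=2/s^3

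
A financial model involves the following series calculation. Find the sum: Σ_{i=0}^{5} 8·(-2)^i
Geometric series: S=a(1 - r^n)/(1 - r)
a=8, r=-2, n=6
S=8(1 - 64)/3=-168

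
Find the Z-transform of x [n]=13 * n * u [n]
Z{n * u[n]} = z/(z-1)^2
By linearity: Z{13 * n * u[n]} = 13z/(z-1)^2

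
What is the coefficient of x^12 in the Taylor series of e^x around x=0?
Taylor series of e^x = Σ x^n/n!
Coefficient of x^12 = 1/12! = 1/479001600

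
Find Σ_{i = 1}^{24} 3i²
= 3·n(n + 1)(2n + 1)/6 = 3·24·25·49/6 = 14700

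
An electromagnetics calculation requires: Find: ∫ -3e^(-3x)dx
Since d/dx[e^(-3x)] = -3e^(-3x), we get 1 e^(-3x) + C

Answer: e^(-3x) + C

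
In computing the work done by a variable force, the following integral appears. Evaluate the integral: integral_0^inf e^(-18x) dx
integral_0^inf e^(-18x) dx=[-1/18 * e^(-18x)]_0^inf
=0 - (-1/18)=1/18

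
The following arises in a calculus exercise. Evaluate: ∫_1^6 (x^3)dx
Step 1: Find antiderivative F(x)=(1/4)x^4
Step 2: F(6) - F(1)=324 - (1/4)=1295/4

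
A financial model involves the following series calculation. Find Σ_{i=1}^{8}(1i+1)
= 1·Σ i+1·8 = 1·36+8 = 44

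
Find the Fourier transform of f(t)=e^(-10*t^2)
The Fourier transform of a Gaussian e^(-a*t^2) is sqrt(pi/a)*e^(-omega^2/(4a)).
With a = 10: F(omega) = sqrt(pi/10)*e^(-omega^2/40)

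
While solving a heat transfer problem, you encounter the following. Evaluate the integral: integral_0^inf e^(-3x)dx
integral_0^inf e^(-3x) dx=[-1/3 * e^(-3x)]_0^inf
=0 - (-1/3)=1/3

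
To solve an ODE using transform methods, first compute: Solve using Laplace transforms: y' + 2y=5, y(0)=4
Take L of both sides: sY(s)-4+2Y(s)=5/s
Y(s)(s+2)=5/s+4
Y(s)=5/(s(s+2))+4/(s+2)
Partial fractions: 5/(s(s+2))=(5/2)/s - (5/2)/(s+2)
So Y(s)=(5/2)/s+(3/2)/(s+2)
Inverse transform (L^(-1){1/s}=1, L^(-1){1/(s+2)}=e^(-2t)):

Answer: y(t)=5/2+(3/2)·e^(-2t)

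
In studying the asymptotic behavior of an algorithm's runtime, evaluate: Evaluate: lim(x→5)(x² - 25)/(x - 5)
Factor: (x² - 25) = (x-5)(x + 5)
Cancel (x-5): lim(x→5) (x + 5) = 10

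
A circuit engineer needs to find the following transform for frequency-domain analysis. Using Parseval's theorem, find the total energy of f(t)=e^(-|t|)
Parseval's theorem: E = integral |f(t)|^2 dt = (1/2pi) integral |F(omega)|^2 domega
E = integral_{-inf}^{inf} e^(-2|t|) dt = 2 * integral_0^inf e^(-2t) dt = 2/(2 * 1) = 1/1

Answer: 1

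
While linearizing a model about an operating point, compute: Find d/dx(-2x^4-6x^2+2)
Power rule: d/dx(ax^n)=n·a·x^(n-1)
Term by term: -8·x^3 - 12·x

Answer: -8x^3 - 12x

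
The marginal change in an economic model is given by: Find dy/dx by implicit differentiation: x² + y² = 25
Differentiate both sides: 2x + 2y·(dy/dx) = 0
Solve: dy/dx = -2x/(2y) = -x/y

Answer: dy/dx = -x/y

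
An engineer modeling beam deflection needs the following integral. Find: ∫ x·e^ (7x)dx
Integration by parts: u=x, dv=e^(7x) dx
du=dx, v=e^(7x)/7
=x·e^(7x)/7 - ∫ e^(7x)/7 dx
=x·e^(7x)/7 - e^(7x)/49+C

Answer: e^(7x)(x/7-1/49)+C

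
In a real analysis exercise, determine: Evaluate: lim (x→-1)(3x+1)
Polynomial is continuous, so substitute x=-1:
3·(-1)+1=-2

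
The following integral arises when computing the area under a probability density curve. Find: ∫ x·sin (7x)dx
By parts: u=x, dv=sin(7x) dx
du=dx, v=-cos(7x)/7
=-x·cos(7x)/7 + sin(7x)/7² + C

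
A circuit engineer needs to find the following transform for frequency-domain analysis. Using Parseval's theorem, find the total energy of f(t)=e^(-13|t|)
Parseval's theorem: E=integral |f(t)|^2 dt=(1/2pi) integral |F(omega)|^2 domega
E=integral_{-inf}^{inf} e^(-26|t|) dt=2 * integral_0^inf e^(-26t) dt=2/(2 * 13)=1/13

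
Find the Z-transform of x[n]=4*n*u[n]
Z{n*u[n]} = z/(z-1)^2
By linearity: Z{4*n*u[n]} = 4z/(z-1)^2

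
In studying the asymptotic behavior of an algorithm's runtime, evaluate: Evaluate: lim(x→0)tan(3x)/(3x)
tan(u) ≈ u for small u:
tan(3x)/(3x) ≈ 3x/(3x)=3/3

Answer: 1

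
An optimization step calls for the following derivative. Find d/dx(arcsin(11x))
d/dx[arcsin(u)] = u'/√(1-u²), u = 11x, u' = 11

Answer: 11/√(1 - 121x²)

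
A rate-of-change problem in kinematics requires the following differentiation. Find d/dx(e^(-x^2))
Chain rule: d/dx[e^u]=e^u · u' where u=-x^2
u'=-2x

Answer: -2x·e^(-x^2)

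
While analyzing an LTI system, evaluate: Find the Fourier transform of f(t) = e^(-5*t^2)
The Fourier transform of a Gaussian e^(-a*t^2) is sqrt(pi/a)*e^(-omega^2/(4a)).
With a = 5: F(omega) = sqrt(pi/5)*e^(-omega^2/20)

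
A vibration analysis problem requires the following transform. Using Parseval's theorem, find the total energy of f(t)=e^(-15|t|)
Parseval's theorem: E=integral |f(t)|^2 dt=(1/2pi) integral |F(omega)|^2 domega
E=integral_{-inf}^{inf} e^(-30|t|) dt=2 * integral_0^inf e^(-30t) dt=2/(2 * 15)=1/15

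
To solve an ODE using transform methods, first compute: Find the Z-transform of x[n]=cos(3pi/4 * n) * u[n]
Z{cos(w0 * n) * u[n]}=z(z - cos(w0))/(z^2-2z * cos(w0)+1)
With w0=3pi/4: X(z)=z(z - cos(3pi/4))/(z^2-2z * cos(3pi/4)+1)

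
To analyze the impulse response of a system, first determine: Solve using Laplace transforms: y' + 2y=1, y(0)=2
Take L of both sides: sY(s) - 2 + 2Y(s) = 1/s
Y(s)(s + 2) = 1/s + 2
Y(s) = 1/(s(s + 2)) + 2/(s + 2)
Partial fractions: 1/(s(s + 2)) = (1/2)/s - (1/2)/(s + 2)
So Y(s) = (1/2)/s + (3/2)/(s + 2)
Inverse transform (L^(-1){1/s} = 1, L^(-1){1/(s + 2)} = e^(-2t)):

Answer: y(t) = 1/2 + (3/2)·e^(-2t)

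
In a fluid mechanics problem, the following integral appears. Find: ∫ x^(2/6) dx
Power rule: ∫ x^(1/3) dx=x^(4/3)/(4/3)+C

Answer: (3/4)·x^(4/3)+C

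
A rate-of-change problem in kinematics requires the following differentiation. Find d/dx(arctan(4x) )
d/dx[arctan(u)]=u'/(1+u²), u=4x, u'=4

Answer: 4/(1+16x²)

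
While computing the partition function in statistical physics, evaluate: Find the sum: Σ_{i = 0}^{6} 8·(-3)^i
Geometric series: S=a(1 - r^n)/(1 - r)
a=8, r=-3, n=7
S=8(1+2187)/4=4376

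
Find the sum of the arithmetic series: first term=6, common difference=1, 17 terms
Last term: a_n = 6 + (17 - 1)·1 = 22
Sum = n(a_1 + a_n)/2 = 17(6 + 22)/2 = 238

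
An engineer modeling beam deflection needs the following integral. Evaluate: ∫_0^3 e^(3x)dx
Antiderivative: (1/3)e^(3x)
Evaluate: (1/3)(e^9 - 1)

Answer: (e^9 - 1)/3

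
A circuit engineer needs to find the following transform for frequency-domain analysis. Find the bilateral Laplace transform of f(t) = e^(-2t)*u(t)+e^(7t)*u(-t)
For e^(-2t)*u(t): L = 1/(s+2), Re(s) > -2
For e^(7t)*u(-t): L = -1/(s-7), Re(s) < 7
Combined: F(s) = 1/(s+2)-1/(s-7), -2 < Re(s) < 7

Answer: 1/(s+2)-1/(s-7), ROC: -2 < Re(s) < 7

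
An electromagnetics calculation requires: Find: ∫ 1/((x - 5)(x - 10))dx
Partial fractions: 1/((x-5)(x-10))=A/(x-5)+B/(x-10)
A=-1/5, B=1/5
∫ [-1/5· 1/(x-5)+1/5· 1/(x-10)] dx
=(1/5)[ln|x-10| - ln|x-5|]+C

Answer: (1/5)·ln|(x-10)/(x-5)|+C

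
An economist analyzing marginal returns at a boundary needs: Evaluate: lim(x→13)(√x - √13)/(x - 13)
Multiply by conjugate (√x + √13)/(√x + √13):
=(x - 13)/((x - 13)(√x + √13))=1/(√x + √13)
As x → 13: 1/(2√13)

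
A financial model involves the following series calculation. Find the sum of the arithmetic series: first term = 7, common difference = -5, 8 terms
Last term: a_n = 7+(8-1)·-5 = -28
Sum = n(a_1+a_n)/2 = 8(7+(-28))/2 = -84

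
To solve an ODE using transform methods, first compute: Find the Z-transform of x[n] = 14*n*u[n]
Z{n*u[n]}=z/(z-1)^2
By linearity: Z{14*n*u[n]}=14z/(z-1)^2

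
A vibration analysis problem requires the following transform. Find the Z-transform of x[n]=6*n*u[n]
Z{n*u[n]} = z/(z-1)^2
By linearity: Z{6*n*u[n]} = 6z/(z-1)^2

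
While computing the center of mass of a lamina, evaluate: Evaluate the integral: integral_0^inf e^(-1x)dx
integral_0^inf e^(-1x) dx=[-1/1 * e^(-1x)]_0^inf
=0 - (-1/1)=1/1

Answer: 1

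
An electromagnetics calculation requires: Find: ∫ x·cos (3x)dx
By parts: u = x, dv = cos(3x) dx
du = dx, v = sin(3x)/3
= x·sin(3x)/3 + cos(3x)/3² + C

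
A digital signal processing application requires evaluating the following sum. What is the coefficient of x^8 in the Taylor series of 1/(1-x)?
1/(1-x)=Σ x^n for |x|<1
All coefficients are 1

Answer: 1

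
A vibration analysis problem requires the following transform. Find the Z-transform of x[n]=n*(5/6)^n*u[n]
Using the property Z{n*a^n*u[n]} = az/(z-a)^2
With a = 5/6: X(z) = (5/6)z/(z - 5/6)^2, |z| > 5/6

Answer: (5/6)z/(z - 5/6)^2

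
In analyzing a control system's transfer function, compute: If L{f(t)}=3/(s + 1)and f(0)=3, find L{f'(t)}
L{f'(t)}=s·F(s) - f(0)=3s/(s+1)-3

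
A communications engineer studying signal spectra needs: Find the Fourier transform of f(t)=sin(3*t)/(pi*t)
sin(W * t)/(pi * t)=(W/pi) * sinc(W * t/pi) is the impulse response of the ideal low-pass filter with cutoff W (here W=3).
Its Fourier transform is a rectangular function:
F(omega)=1 for |omega| < 3, 0 otherwise

Answer: rect(omega/6) [i.e., 1 for |omega| < 3, 0 otherwise]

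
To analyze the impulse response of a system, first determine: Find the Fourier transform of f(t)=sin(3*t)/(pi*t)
sin(W * t)/(pi * t) = (W/pi) * sinc(W * t/pi) is the impulse response of the ideal low-pass filter with cutoff W (here W = 3).
Its Fourier transform is a rectangular function:
F(omega) = 1 for |omega| < 3, 0 otherwise

Answer: rect(omega/6) [i.e., 1 for |omega| < 3, 0 otherwise]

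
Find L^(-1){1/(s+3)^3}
L^(-1){1/(s-a)^n}=t^(n-1)·e^(at)/(n-1)!
Here a=-3, n=3: t^2·e^(-3t)/2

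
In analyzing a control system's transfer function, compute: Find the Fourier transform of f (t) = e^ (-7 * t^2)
The Fourier transform of a Gaussian e^(-a * t^2) is sqrt(pi/a) * e^(-omega^2/(4a)).
With a=7: F(omega)=sqrt(pi/7) * e^(-omega^2/28)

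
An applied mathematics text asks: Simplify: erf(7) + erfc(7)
By definition erfc(x)=1 - erf(x)
erf(7)+erfc(7)=erf(7)+1 - erf(7)=1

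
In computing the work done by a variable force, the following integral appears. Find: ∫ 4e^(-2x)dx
Since d/dx[e^(-2x)] = -2e^(-2x), we get -2 e^(-2x) + C

Answer: -2e^(-2x) + C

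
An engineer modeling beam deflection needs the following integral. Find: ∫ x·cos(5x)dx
By parts: u = x, dv = cos(5x) dx
du = dx, v = sin(5x)/5
= x·sin(5x)/5+cos(5x)/5²+C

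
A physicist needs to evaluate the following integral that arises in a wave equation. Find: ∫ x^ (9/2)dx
Power rule: ∫ x^(9/2) dx=x^(11/2)/(11/2) + C

Answer: (2/11)·x^(11/2) + C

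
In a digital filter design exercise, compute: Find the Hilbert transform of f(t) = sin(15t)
The Hilbert transform shifts each frequency component by -pi/2.
H{sin(wt)}=-cos(wt)
With w=15: H{sin(15t)}=-cos(15t)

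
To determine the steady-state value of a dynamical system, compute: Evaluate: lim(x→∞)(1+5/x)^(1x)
Rewrite as [(1+5/x)^x]^1.
lim(1+5/x)^x = e^5, so limit = (e^5)^1 = e^5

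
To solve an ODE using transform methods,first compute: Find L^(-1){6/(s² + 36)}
L^(-1){w/(s² + w²)}=sin(wt)
Here w=6

Answer: sin(6t)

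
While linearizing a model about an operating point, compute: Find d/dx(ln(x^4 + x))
Chain rule: d/dx[ln(u)]=u'/u where u=x^4 + x
u'=4x^3 + 1

Answer: (4x^3 + 1)/(x^4 + x)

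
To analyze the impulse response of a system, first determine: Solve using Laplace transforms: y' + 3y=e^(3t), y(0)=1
Take L: sY - 1+3Y = 1/(s-3)
Y(s+3) = 1/(s-3)+1
Y = 1/((s-3)(s+3))+1/(s+3)
Partial fractions: 1/((s-3)(s+3)) = (1/6)/(s-3) - (1/6)/(s+3)
So Y = (1/6)/(s-3)+(5/6)/(s+3)
Inverse Laplace transform (L^(-1){1/(s-3)} = e^(3t), L^(-1){1/(s+3)} = e^(-3t)):

Answer: y(t) = (1/6)·e^(3t)+(5/6)·e^(-3t)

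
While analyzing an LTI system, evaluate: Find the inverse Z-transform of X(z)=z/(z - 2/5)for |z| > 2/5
Standard pair: z/(z-a) <-> a^n*u[n] for causal signals
With a=2/5: x[n]=(2/5)^n*u[n]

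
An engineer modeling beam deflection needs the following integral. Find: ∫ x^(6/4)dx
Power rule: ∫ x^(3/2) dx = x^(5/2)/(5/2) + C

Answer: (2/5)·x^(5/2) + C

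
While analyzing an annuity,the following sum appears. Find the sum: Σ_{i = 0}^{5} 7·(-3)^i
Geometric series: S = a(1 - r^n)/(1 - r)
a = 7, r = -3, n = 6
S = 7(1 - 729)/4 = -1274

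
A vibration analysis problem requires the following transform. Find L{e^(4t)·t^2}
First shifting: L{e^(at)f(t)} = F(s-a)
L{t^2} = 2/s^3
Shift s → s-4: 2/(s-4)^3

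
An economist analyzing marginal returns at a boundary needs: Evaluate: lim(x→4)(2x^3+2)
Polynomial is continuous, so substitute x = 4:
2·4^3+2 = 130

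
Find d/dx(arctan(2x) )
d/dx[arctan(u)]=u'/(1+u²), u=2x, u'=2

Answer: 2/(1+4x²)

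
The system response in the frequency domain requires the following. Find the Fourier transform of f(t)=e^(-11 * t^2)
The Fourier transform of a Gaussian e^(-a*t^2) is sqrt(pi/a)*e^(-omega^2/(4a)).
With a=11: F(omega)=sqrt(pi/11)*e^(-omega^2/44)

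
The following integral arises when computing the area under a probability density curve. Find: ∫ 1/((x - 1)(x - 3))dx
Partial fractions: 1/((x-1)(x-3)) = A/(x-1)+B/(x-3)
A = -1/2, B = 1/2
∫ [-1/2· 1/(x-1)+1/2· 1/(x-3)] dx
= (1/2)[ln|x-3| - ln|x-1|]+C

Answer: (1/2)·ln|(x-3)/(x-1)|+C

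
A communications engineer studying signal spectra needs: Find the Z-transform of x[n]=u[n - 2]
Using the time-shift property: Z{u[n-2]}=z^(-2)*z/(z-1)
=z^(-1)/(z-1)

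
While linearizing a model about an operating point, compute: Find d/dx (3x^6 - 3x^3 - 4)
Power rule: d/dx(ax^n) = n·a·x^(n-1)
Term by term: 18·x^5 - 9·x^2

Answer: 18x^5 - 9x^2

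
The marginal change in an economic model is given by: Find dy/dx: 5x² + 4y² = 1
Differentiate: 10x + 8y·(dy/dx) = 0
dy/dx = -10x/(8y) = -(5/4)·(x/y)

Answer: dy/dx = -(5/4)·(x/y)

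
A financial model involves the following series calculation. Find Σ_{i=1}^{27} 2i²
= 2·n(n+1)(2n+1)/6 = 2·27·28·55/6 = 13860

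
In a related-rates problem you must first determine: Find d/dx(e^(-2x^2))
Chain rule: d/dx[e^u] = e^u · u' where u = -2x^2
u' = -4x

Answer: -4x·e^(-2x^2)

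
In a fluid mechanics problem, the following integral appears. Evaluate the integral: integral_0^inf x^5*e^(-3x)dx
This is a Gamma integral. Substitute u=3x (du=3 dx):
integral_0^inf x^5 * e^(-3x) dx=(1/3^6) integral_0^inf u^5 * e^(-u) du
=Gamma(6)/3^6=5!/3^6=120/729

Answer: 40/243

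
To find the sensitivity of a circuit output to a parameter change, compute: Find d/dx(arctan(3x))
d/dx[arctan(u)] = u'/(1+u²), u = 3x, u' = 3

Answer: 3/(1+9x²)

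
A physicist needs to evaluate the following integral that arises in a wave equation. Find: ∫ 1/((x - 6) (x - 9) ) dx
Partial fractions: 1/((x-6)(x-9)) = A/(x-6)+B/(x-9)
A = -1/3, B = 1/3
∫ [-1/3· 1/(x-6)+1/3· 1/(x-9)] dx
= (1/3)[ln|x-9| - ln|x-6|]+C

Answer: (1/3)·ln|(x-9)/(x-6)|+C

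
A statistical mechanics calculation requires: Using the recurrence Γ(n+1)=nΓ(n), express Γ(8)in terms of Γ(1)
Γ(8)=7Γ(7)=7·6Γ(6)=...=7!·Γ(1)=5040·Γ(1)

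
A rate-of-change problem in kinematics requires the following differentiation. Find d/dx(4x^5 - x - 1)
Power rule: d/dx(ax^n)=n·a·x^(n-1)
Term by term: 20·x^4-1

Answer: 20x^4-1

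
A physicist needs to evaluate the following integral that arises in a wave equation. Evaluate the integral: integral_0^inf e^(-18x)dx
integral_0^inf e^(-18x) dx = [-1/18 * e^(-18x)]_0^inf
= 0 - (-1/18) = 1/18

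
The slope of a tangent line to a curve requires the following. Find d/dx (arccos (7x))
d/dx[arccos(u)] = -u'/√(1-u²), u = 7x, u' = 7

Answer: -7/√(1 - 49x²)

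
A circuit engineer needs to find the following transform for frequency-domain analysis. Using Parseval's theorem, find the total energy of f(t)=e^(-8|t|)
Parseval's theorem: E = integral |f(t)|^2 dt = (1/2pi) integral |F(omega)|^2 domega
E = integral_{-inf}^{inf} e^(-16|t|) dt = 2 * integral_0^inf e^(-16t) dt = 2/(2 * 8) = 1/8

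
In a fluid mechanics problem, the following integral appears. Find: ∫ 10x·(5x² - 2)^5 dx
Let u=5x² - 2, du=10x dx
∫ u^5 du=u^6/6+C

Answer: (5x² - 2)^6/6+C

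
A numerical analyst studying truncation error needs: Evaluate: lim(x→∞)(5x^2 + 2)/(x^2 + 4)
Divide numerator and denominator by x^2:
lim (5+2/x^2)/(1+4/x^2) = 5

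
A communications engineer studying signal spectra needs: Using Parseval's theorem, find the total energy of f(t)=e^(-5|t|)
Parseval's theorem: E = integral |f(t)|^2 dt = (1/2pi) integral |F(omega)|^2 domega
E = integral_{-inf}^{inf} e^(-10|t|) dt = 2 * integral_0^inf e^(-10t) dt = 2/(2 * 5) = 1/5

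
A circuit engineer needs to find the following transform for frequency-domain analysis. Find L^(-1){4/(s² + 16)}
L^(-1){w/(s² + w²)} = sin(wt)
Here w = 4

Answer: sin(4t)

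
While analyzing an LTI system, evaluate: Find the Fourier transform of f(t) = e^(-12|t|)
Using the standard pair: F{e^(-a|t|)}=2a/(a^2+omega^2)
With a=12: F(omega)=24/(144+omega^2)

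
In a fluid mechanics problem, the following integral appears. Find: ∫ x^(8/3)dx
Power rule: ∫ x^(8/3) dx = x^(11/3)/(11/3)+C

Answer: (3/11)·x^(11/3)+C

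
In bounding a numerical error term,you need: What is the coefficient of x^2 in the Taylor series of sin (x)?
sin(x) has only odd powers. Coefficient of x^2 = 0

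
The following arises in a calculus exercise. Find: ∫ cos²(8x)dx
Using identity cos²(u)=(1 + cos(2u))/2:
∫ (1 + cos(16x))/2 dx=x/2 + sin(16x)/32 + C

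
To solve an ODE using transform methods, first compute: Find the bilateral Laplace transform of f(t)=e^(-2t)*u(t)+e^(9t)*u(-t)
For e^(-2t) * u(t): L = 1/(s+2), Re(s) > -2
For e^(9t) * u(-t): L = -1/(s-9), Re(s) < 9
Combined: F(s) = 1/(s+2)-1/(s-9), -2 < Re(s) < 9

Answer: 1/(s+2)-1/(s-9), ROC: -2 < Re(s) < 9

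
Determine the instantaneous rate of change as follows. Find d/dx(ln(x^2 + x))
Chain rule: d/dx[ln(u)]=u'/u where u=x^2 + x
u'=2x + 1

Answer: (2x + 1)/(x^2 + x)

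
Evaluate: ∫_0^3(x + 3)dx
Step 1: Find antiderivative F(x) = (1/2)x^2+3x
Step 2: F(3) - F(0) = 27/2 - (0) = 27/2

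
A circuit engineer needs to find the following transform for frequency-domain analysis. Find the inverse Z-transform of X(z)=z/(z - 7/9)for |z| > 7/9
Standard pair: z/(z-a) <-> a^n*u[n] for causal signals
With a = 7/9: x[n] = (7/9)^n*u[n]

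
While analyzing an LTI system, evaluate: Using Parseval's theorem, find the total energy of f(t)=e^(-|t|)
Parseval's theorem: E = integral |f(t)|^2 dt = (1/2pi) integral |F(omega)|^2 domega
E = integral_{-inf}^{inf} e^(-2|t|) dt = 2*integral_0^inf e^(-2t) dt = 2/(2*1) = 1/1

Answer: 1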